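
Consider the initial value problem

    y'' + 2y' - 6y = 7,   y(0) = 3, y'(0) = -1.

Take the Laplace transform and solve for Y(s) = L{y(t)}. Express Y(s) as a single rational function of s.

Y(s) = (3*s^2 + 5*s + 7)/(s^3 + 2*s^2 - 6*s)

Take the Laplace transform of both sides.
With L{y''} = s^2 Y - s·y(0) - y'(0) and L{y'} = sY - y(0), with y(0) = 3, y'(0) = -1: the LHS transforms to (s^2 + 2*s - 6)Y - (3*s + 5).
The right side is L{7} = 7/s.
So (s^2 + 2*s - 6)Y = 7/s + (3*s + 5).
Divide through and combine into a single rational function.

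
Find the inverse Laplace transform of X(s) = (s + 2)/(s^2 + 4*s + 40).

exp(-2*t)*cos(6*t)

Rewrite the denominator: s^2 + 4*s + 40 = (s + 2)^2 + 36.
The form in (s + 2) signals a first-shifting-theorem factor e^(-2t).
Since L{cos(6t)} = s/(s^2 + 36), the inverse is e^(-2*t)*cos(6*t).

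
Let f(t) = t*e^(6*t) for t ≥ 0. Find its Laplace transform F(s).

L{e^(6t)} = 1/(s - 6).
Then apply L{t·g(t)} = -d/ds[G(s)] with G(s) = 1/(s - 6):
differentiating 1 time and applying the sign gives (s - 6)^(-2).

F(s) = (s - 6)^(-2)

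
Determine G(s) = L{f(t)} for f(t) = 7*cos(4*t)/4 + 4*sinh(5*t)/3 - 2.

G(s) = 7*s/(4*(s^2 + 16)) + 20/(3*(s^2 - 25)) - 2/s

Apply the Laplace transform termwise.
(7/4)·[L{cos(4t)} = s/(s^2 + 16)]; (4/3)·[L{sinh(5t)} = 5/(s^2 - 25)]; L{-2} = -2/s.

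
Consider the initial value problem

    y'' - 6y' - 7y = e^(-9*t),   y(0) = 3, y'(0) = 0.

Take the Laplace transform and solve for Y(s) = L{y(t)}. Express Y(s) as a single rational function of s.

Laplace-transform each side.
With L{y''} = s^2 Y - s·y(0) - y'(0) and L{y'} = sY - y(0), with y(0) = 3, y'(0) = 0: the LHS transforms to (s^2 - 6*s - 7)Y - (3*s - 18).
The right side is L{e^(-9*t)} = 1/(s + 9).
So (s^2 - 6*s - 7)Y = 1/(s + 9) + (3*s - 18).
Isolate Y and clear denominators.

Y(s) = (3*s^2 + 9*s - 161)/(s^3 + 3*s^2 - 61*s - 63)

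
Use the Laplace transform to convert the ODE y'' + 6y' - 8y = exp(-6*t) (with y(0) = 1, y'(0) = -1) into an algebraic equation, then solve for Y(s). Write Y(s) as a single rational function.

Y(s) = (s^2 + 11*s + 31)/(s^3 + 12*s^2 + 28*s - 48)

Apply the Laplace transform to the equation.
Using L{y''} = s^2 Y - s·y(0) - y'(0) and L{y'} = sY - y(0), with y(0) = 1, y'(0) = -1, the left side becomes (s^2 + 6*s - 8)Y - (s + 5).
The right side is L{exp(-6*t)} = 1/(s + 6).
So (s^2 + 6*s - 8)Y = 1/(s + 6) + (s + 5).
Solve for Y(s) and write it as one ratio of polynomials.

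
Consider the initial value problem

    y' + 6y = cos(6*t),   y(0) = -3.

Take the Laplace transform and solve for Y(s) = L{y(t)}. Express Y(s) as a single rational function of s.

Apply the Laplace transform to the equation.
With L{y'} = sY - y(0) = sY - (-3): the LHS transforms to (s + 6)Y - (-3).
The right side is L{cos(6*t)} = s/(s^2 + 36).
So (s + 6)Y = s/(s^2 + 36) + (-3).
Isolate Y and clear denominators.

Y(s) = (-3*s^2 + s - 108)/(s^3 + 6*s^2 + 36*s + 216)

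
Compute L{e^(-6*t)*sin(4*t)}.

L{sin(4t)} = 4/(s^2 + 16).
By the first shifting theorem, multiplying by e^(-6t) replaces s with s + 6.

4/((s + 6)^2 + 16)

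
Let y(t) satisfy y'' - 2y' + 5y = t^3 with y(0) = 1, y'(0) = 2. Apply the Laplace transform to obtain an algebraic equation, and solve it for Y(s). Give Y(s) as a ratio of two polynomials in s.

Y(s) = (s^5 + 6)/(s^6 - 2*s^5 + 5*s^4)

Apply the Laplace transform to the equation.
With L{y''} = s^2 Y - s·y(0) - y'(0) and L{y'} = sY - y(0), with y(0) = 1, y'(0) = 2: the LHS transforms to (s^2 - 2*s + 5)Y - (s).
The right side is L{t^3} = 6/s^4.
So (s^2 - 2*s + 5)Y = 6/s^4 + (s).
Solve for Y(s) and write it as one ratio of polynomials.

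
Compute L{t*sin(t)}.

2*s/(s^2 + 1)^2

L{sin(t)} = 1/(s^2 + 1).
Then apply L{t·g(t)} = -d/ds[G(s)] with G(s) = 1/(s^2 + 1):
differentiating 1 time and applying the sign gives 2*s/(s^2 + 1)^2.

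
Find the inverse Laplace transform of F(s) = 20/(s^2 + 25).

4*sin(5*t)

Since L{sin(5t)} = 5/(s^2 + 25), the inverse is sin(5*t), scaled by 4.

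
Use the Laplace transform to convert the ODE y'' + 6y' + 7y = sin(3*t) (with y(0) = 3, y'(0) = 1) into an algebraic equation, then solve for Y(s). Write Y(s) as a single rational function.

Transform both sides with L{·}.
Using L{y''} = s^2 Y - s·y(0) - y'(0) and L{y'} = sY - y(0), with y(0) = 3, y'(0) = 1, the left side becomes (s^2 + 6*s + 7)Y - (3*s + 19).
The right side is L{sin(3*t)} = 3/(s^2 + 9).
So (s^2 + 6*s + 7)Y = 3/(s^2 + 9) + (3*s + 19).
Solve for Y(s) and write it as one ratio of polynomials.

Y(s) = (3*s^3 + 19*s^2 + 27*s + 174)/(s^4 + 6*s^3 + 16*s^2 + 54*s + 63)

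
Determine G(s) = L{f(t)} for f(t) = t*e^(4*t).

L{e^(4t)} = 1/(s - 4).
Then apply L{t·g(t)} = -d/ds[H(s)] with H(s) = 1/(s - 4):
differentiating 1 time and applying the sign gives (s - 4)^(-2).

G(s) = (s - 4)^(-2)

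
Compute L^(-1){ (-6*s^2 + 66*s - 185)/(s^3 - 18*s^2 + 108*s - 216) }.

Factor the denominator: s^3 - 18*s^2 + 108*s - 216 = (s - 6)^3.
Partial fraction decomposition gives [-6/(s - 6)] + [-6/(s - 6)^2] + [-5/(s - 6)^3].
Invert each term: -6/(s - 6) ↔ -6e^(6t); -6/(s - 6)^2 ↔ -6t·e^(6t); -5/(s - 6)^3 ↔ (-5/2)t^2·e^(6t).

-5*t^2*exp(6*t)/2 - 6*t*exp(6*t) - 6*exp(6*t)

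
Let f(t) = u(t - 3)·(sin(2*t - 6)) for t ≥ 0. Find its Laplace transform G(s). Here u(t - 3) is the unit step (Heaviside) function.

By the second shifting theorem, L{u(t - c)·g(t - c)} = e^(-cs)·H(s) with c = 3 and H(s) = L{g(t)}.
L{sin(2t)} = 2/(s^2 + 4).

G(s) = 2*exp(-3*s)/(s^2 + 4)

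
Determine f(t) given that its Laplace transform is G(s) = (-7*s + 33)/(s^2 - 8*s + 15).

f(t) = -exp(5*t) - 6*exp(3*t)

Factor the denominator: s^2 - 8*s + 15 = (s - 5)*(s - 3).
Partial fraction decomposition gives [-6/(s - 3)] + [-1/(s - 5)].
Invert each term: -6/(s - 3) ↔ -6e^(3t); -1/(s - 5) ↔ -e^(5t).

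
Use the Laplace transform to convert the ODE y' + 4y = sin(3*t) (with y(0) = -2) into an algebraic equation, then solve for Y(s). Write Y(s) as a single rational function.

Transform both sides with L{·}.
Using L{y'} = sY - y(0) = sY - (-2), the left side becomes (s + 4)Y - (-2).
The right side is L{sin(3*t)} = 3/(s^2 + 9).
So (s + 4)Y = 3/(s^2 + 9) + (-2).
Isolate Y and clear denominators.

Y(s) = (-2*s^2 - 15)/(s^3 + 4*s^2 + 9*s + 36)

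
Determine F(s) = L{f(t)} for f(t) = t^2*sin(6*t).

F(s) = 36*(s^2 - 12)/(s^2 + 36)^3

L{sin(6t)} = 6/(s^2 + 36).
Then apply L{t^2·g(t)} = (-1)^2 d^2/ds^2[G(s)] with G(s) = 6/(s^2 + 36):
differentiating 2 times and applying the sign gives 36*(s^2 - 12)/(s^2 + 36)^3.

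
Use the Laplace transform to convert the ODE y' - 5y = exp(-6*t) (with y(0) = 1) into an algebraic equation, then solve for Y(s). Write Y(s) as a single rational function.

Y(s) = (s + 7)/(s^2 + s - 30)

Laplace-transform each side.
The derivative rules (L{y'} = sY - y(0) = sY - 1) turn the left side into (s - 5)Y - (1).
The right side is L{exp(-6*t)} = 1/(s + 6).
So (s - 5)Y = 1/(s + 6) + (1).
Divide through and combine into a single rational function.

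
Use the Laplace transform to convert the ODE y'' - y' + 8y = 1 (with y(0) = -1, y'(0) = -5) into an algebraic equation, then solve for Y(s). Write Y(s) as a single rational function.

Take the Laplace transform of both sides.
With L{y''} = s^2 Y - s·y(0) - y'(0) and L{y'} = sY - y(0), with y(0) = -1, y'(0) = -5: the LHS transforms to (s^2 - s + 8)Y - (-s - 4).
The right side is L{1} = 1/s.
So (s^2 - s + 8)Y = 1/s + (-s - 4).
Isolate Y and clear denominators.

Y(s) = (-s^2 - 4*s + 1)/(s^3 - s^2 + 8*s)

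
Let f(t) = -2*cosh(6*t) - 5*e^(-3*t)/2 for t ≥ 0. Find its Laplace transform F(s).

The transform is linear, so treat each term independently.
(-2)·[L{cosh(6t)} = s/(s^2 - 36)]; (-5/2)·[L{e^(-3t)} = 1/(s + 3)].

F(s) = -2*s/(s^2 - 36) - 5/(2*(s + 3))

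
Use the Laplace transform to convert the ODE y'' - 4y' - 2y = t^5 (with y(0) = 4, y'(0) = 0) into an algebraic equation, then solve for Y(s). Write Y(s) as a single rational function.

Laplace-transform each side.
With L{y''} = s^2 Y - s·y(0) - y'(0) and L{y'} = sY - y(0), with y(0) = 4, y'(0) = 0: the LHS transforms to (s^2 - 4*s - 2)Y - (4*s - 16).
The right side is L{t^5} = 120/s^6.
So (s^2 - 4*s - 2)Y = 120/s^6 + (4*s - 16).
Solve for Y(s) and write it as one ratio of polynomials.

Y(s) = (4*s^7 - 16*s^6 + 120)/(s^8 - 4*s^7 - 2*s^6)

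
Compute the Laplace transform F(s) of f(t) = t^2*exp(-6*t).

L{e^(-6t)} = 1/(s + 6).
Then apply L{t^2·g(t)} = (-1)^2 d^2/ds^2[G(s)] with G(s) = 1/(s + 6):
differentiating 2 times and applying the sign gives 2/(s + 6)^3.

F(s) = 2/(s + 6)^3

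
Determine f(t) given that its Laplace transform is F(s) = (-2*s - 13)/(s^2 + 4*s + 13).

f(t) = -3*exp(-2*t)*sin(3*t) - 2*exp(-2*t)*cos(3*t)

Complete the square in the denominator: s^2 + 4*s + 13 = (s + 2)^2 + 3^2.
Split the numerator to match: -2*s - 13 = -2·(s + 2) - 3·3.
Invert each term: -2·(s + 2)/((s + 2)^2 + 9) ↔ -2e^(-2t)cos(3t); -3·3/((s + 2)^2 + 9) ↔ -3e^(-2t)sin(3t).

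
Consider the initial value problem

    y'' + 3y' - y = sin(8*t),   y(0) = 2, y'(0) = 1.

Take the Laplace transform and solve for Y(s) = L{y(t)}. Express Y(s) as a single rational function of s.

Laplace-transform each side.
Using L{y''} = s^2 Y - s·y(0) - y'(0) and L{y'} = sY - y(0), with y(0) = 2, y'(0) = 1, the left side becomes (s^2 + 3*s - 1)Y - (2*s + 7).
The right side is L{sin(8*t)} = 8/(s^2 + 64).
So (s^2 + 3*s - 1)Y = 8/(s^2 + 64) + (2*s + 7).
Isolate Y and clear denominators.

Y(s) = (2*s^3 + 7*s^2 + 128*s + 456)/(s^4 + 3*s^3 + 63*s^2 + 192*s - 64)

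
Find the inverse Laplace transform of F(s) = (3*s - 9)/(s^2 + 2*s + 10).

-4*exp(-t)*sin(3*t) + 3*exp(-t)*cos(3*t)

Complete the square in the denominator: s^2 + 2*s + 10 = (s + 1)^2 + 3^2.
Split the numerator to match: 3*s - 9 = 3·(s + 1) - 4·3.
Invert each term: 3·(s + 1)/((s + 1)^2 + 9) ↔ 3e^(-t)cos(3t); -4·3/((s + 1)^2 + 9) ↔ -4e^(-t)sin(3t).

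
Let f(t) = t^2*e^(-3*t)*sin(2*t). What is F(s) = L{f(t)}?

F(s) = 4*(3*s^2 + 18*s + 23)/(s^2 + 6*s + 13)^3

L{sin(2t)} = 2/(s^2 + 4).
Multiplying by e^(-3t) shifts s → s + 3, so L{e^(-3*t)*sin(2*t)} = 2/((s + 3)^2 + 4).
Then apply L{t^2·g(t)} = (-1)^2 d^2/ds^2[G(s)] with G(s) = 2/((s + 3)^2 + 4):
differentiating 2 times and applying the sign gives 4*(3*s^2 + 18*s + 23)/(s^2 + 6*s + 13)^3.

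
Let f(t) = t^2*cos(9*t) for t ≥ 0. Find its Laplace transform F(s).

F(s) = 2*s*(s^2 - 243)/(s^2 + 81)^3

L{cos(9t)} = s/(s^2 + 81).
Then apply L{t^2·g(t)} = (-1)^2 d^2/ds^2[G(s)] with G(s) = s/(s^2 + 81):
differentiating 2 times and applying the sign gives 2*s*(s^2 - 243)/(s^2 + 81)^3.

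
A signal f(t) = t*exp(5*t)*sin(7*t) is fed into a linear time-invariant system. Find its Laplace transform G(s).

L{sin(7t)} = 7/(s^2 + 49).
Multiplying by e^(5t) shifts s → s - 5, so L{exp(5*t)*sin(7*t)} = 7/((s - 5)^2 + 49).
Then apply L{t·g(t)} = -d/ds[H(s)] with H(s) = 7/((s - 5)^2 + 49):
differentiating 1 time and applying the sign gives 14*(s - 5)/(s^2 - 10*s + 74)^2.

G(s) = 14*(s - 5)/(s^2 - 10*s + 74)^2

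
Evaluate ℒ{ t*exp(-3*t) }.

(s + 3)^(-2)

L{e^(-3t)} = 1/(s + 3).
Then apply L{t·g(t)} = -d/ds[G(s)] with G(s) = 1/(s + 3):
differentiating 1 time and applying the sign gives (s + 3)^(-2).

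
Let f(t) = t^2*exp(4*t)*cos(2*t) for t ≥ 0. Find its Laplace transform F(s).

L{cos(2t)} = s/(s^2 + 4).
Multiplying by e^(4t) shifts s → s - 4, so L{exp(4*t)*cos(2*t)} = (s - 4)/((s - 4)^2 + 4).
Then apply L{t^2·g(t)} = (-1)^2 d^2/ds^2[G(s)] with G(s) = (s - 4)/((s - 4)^2 + 4):
differentiating 2 times and applying the sign gives 2*(s - 4)*(s^2 - 8*s + 4)/(s^2 - 8*s + 20)^3.

F(s) = 2*(s - 4)*(s^2 - 8*s + 4)/(s^2 - 8*s + 20)^3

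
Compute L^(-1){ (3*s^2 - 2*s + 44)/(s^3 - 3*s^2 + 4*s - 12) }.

5*exp(3*t) - 4*sin(2*t) - 2*cos(2*t)

Factor the denominator: s^3 - 3*s^2 + 4*s - 12 = (s - 3)*(s^2 + 4).
Partial fraction decomposition gives [5/(s - 3)] + [-2*s/(s^2 + 4)] + [-8/(s^2 + 4)].
Invert each term: 5/(s - 3) ↔ 5e^(3t); -2·s/(s^2 + 4) ↔ -2cos(2t); -4·2/(s^2 + 4) ↔ -4sin(2t).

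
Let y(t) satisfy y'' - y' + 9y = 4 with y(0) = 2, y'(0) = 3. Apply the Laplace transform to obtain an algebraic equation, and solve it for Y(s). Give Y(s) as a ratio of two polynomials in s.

Y(s) = (2*s^2 + s + 4)/(s^3 - s^2 + 9*s)

Laplace-transform each side.
The derivative rules (L{y''} = s^2 Y - s·y(0) - y'(0) and L{y'} = sY - y(0), with y(0) = 2, y'(0) = 3) turn the left side into (s^2 - s + 9)Y - (2*s + 1).
The right side is L{4} = 4/s.
So (s^2 - s + 9)Y = 4/s + (2*s + 1).
Solve for Y(s) and write it as one ratio of polynomials.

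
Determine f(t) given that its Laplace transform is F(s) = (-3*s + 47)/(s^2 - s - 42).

f(t) = 2*exp(7*t) - 5*exp(-6*t)

Factor the denominator: s^2 - s - 42 = (s - 7)*(s + 6).
Partial fraction decomposition gives [-5/(s + 6)] + [2/(s - 7)].
Invert each term: -5/(s + 6) ↔ -5e^(-6t); 2/(s - 7) ↔ 2e^(7t).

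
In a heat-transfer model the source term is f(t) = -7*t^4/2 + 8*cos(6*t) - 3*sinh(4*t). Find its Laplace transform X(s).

By linearity of the Laplace transform, transform each term separately.
(8)·[L{cos(6t)} = s/(s^2 + 36)]; (-7/2)·[L{t^4} = 4!/s^5 = 24/s^5]; (-3)·[L{sinh(4t)} = 4/(s^2 - 16)].

X(s) = 8*s/(s^2 + 36) - 12/(s^2 - 16) - 84/s^5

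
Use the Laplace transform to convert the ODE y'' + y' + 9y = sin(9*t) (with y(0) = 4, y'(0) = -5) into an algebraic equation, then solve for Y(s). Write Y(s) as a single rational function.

Y(s) = (4*s^3 - s^2 + 324*s - 72)/(s^4 + s^3 + 90*s^2 + 81*s + 729)

Take the Laplace transform of both sides.
With L{y''} = s^2 Y - s·y(0) - y'(0) and L{y'} = sY - y(0), with y(0) = 4, y'(0) = -5: the LHS transforms to (s^2 + s + 9)Y - (4*s - 1).
The right side is L{sin(9*t)} = 9/(s^2 + 81).
So (s^2 + s + 9)Y = 9/(s^2 + 81) + (4*s - 1).
Divide through and combine into a single rational function.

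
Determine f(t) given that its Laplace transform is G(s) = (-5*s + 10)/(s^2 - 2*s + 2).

Complete the square in the denominator: s^2 - 2*s + 2 = (s - 1)^2 + 1^2.
Split the numerator to match: -5*s + 10 = -5·(s - 1) + 5·1.
Invert each term: -5·(s - 1)/((s - 1)^2 + 1) ↔ -5e^(t)cos(t); 5·1/((s - 1)^2 + 1) ↔ 5e^(t)sin(t).

f(t) = 5*exp(t)*sin(t) - 5*exp(t)*cos(t)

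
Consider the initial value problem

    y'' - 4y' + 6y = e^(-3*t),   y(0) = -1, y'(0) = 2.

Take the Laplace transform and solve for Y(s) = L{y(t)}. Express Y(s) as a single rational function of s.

Laplace-transform each side.
With L{y''} = s^2 Y - s·y(0) - y'(0) and L{y'} = sY - y(0), with y(0) = -1, y'(0) = 2: the LHS transforms to (s^2 - 4*s + 6)Y - (-s + 6).
The right side is L{e^(-3*t)} = 1/(s + 3).
So (s^2 - 4*s + 6)Y = 1/(s + 3) + (-s + 6).
Isolate Y and clear denominators.

Y(s) = (-s^2 + 3*s + 19)/(s^3 - s^2 - 6*s + 18)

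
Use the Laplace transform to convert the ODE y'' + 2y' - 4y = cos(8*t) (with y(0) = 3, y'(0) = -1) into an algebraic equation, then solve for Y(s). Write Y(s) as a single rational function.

Y(s) = (3*s^3 + 5*s^2 + 193*s + 320)/(s^4 + 2*s^3 + 60*s^2 + 128*s - 256)

Apply the Laplace transform to the equation.
Using L{y''} = s^2 Y - s·y(0) - y'(0) and L{y'} = sY - y(0), with y(0) = 3, y'(0) = -1, the left side becomes (s^2 + 2*s - 4)Y - (3*s + 5).
The right side is L{cos(8*t)} = s/(s^2 + 64).
So (s^2 + 2*s - 4)Y = s/(s^2 + 64) + (3*s + 5).
Solve for Y(s) and write it as one ratio of polynomials.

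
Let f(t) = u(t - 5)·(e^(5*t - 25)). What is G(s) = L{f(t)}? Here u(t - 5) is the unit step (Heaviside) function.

G(s) = exp(-5*s)/(s - 5)

By the second shifting theorem, L{u(t - c)·g(t - c)} = e^(-cs)·H(s) with c = 5 and H(s) = L{g(t)}.
L{e^(5t)} = 1/(s - 5).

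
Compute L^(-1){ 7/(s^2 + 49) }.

sin(7*t)

Since L{sin(7t)} = 7/(s^2 + 49), the inverse is sin(7*t).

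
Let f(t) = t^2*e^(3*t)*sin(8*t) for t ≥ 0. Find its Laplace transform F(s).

F(s) = 16*(3*s^2 - 18*s - 37)/(s^2 - 6*s + 73)^3

L{sin(8t)} = 8/(s^2 + 64).
Multiplying by e^(3t) shifts s → s - 3, so L{e^(3*t)*sin(8*t)} = 8/((s - 3)^2 + 64).
Then apply L{t^2·g(t)} = (-1)^2 d^2/ds^2[G(s)] with G(s) = 8/((s - 3)^2 + 64):
differentiating 2 times and applying the sign gives 16*(3*s^2 - 18*s - 37)/(s^2 - 6*s + 73)^3.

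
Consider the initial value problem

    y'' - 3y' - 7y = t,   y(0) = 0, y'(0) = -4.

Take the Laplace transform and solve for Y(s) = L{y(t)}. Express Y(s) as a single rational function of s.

Take the Laplace transform of both sides.
The derivative rules (L{y''} = s^2 Y - s·y(0) - y'(0) and L{y'} = sY - y(0), with y(0) = 0, y'(0) = -4) turn the left side into (s^2 - 3*s - 7)Y - (-4).
The right side is L{t} = s^(-2).
So (s^2 - 3*s - 7)Y = s^(-2) + (-4).
Divide through and combine into a single rational function.

Y(s) = (-4*s^2 + 1)/(s^4 - 3*s^3 - 7*s^2)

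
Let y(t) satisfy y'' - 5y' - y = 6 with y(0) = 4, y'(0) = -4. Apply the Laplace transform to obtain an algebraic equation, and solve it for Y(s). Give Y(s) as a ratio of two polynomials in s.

Y(s) = (4*s^2 - 24*s + 6)/(s^3 - 5*s^2 - s)

Transform both sides with L{·}.
The derivative rules (L{y''} = s^2 Y - s·y(0) - y'(0) and L{y'} = sY - y(0), with y(0) = 4, y'(0) = -4) turn the left side into (s^2 - 5*s - 1)Y - (4*s - 24).
The right side is L{6} = 6/s.
So (s^2 - 5*s - 1)Y = 6/s + (4*s - 24).
Solve for Y(s) and write it as one ratio of polynomials.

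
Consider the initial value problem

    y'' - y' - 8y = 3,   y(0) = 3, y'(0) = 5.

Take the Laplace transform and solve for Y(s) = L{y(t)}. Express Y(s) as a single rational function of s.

Laplace-transform each side.
The derivative rules (L{y''} = s^2 Y - s·y(0) - y'(0) and L{y'} = sY - y(0), with y(0) = 3, y'(0) = 5) turn the left side into (s^2 - s - 8)Y - (3*s + 2).
The right side is L{3} = 3/s.
So (s^2 - s - 8)Y = 3/s + (3*s + 2).
Isolate Y and clear denominators.

Y(s) = (3*s^2 + 2*s + 3)/(s^3 - s^2 - 8*s)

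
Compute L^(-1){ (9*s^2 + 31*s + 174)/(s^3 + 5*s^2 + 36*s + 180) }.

Factor the denominator: s^3 + 5*s^2 + 36*s + 180 = (s + 5)*(s^2 + 36).
Partial fraction decomposition gives [4/(s + 5)] + [5*s/(s^2 + 36)] + [6/(s^2 + 36)].
Invert each term: 4/(s + 5) ↔ 4e^(-5t); 5·s/(s^2 + 36) ↔ 5cos(6t); 1·6/(s^2 + 36) ↔ sin(6t).

sin(6*t) + 5*cos(6*t) + 4*exp(-5*t)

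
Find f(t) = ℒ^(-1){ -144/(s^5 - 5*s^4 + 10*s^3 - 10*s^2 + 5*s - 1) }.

Rewrite the denominator: s^5 - 5*s^4 + 10*s^3 - 10*s^2 + 5*s - 1 = (s - 1)^5.
The form in (s - 1) signals a first-shifting-theorem factor e^(t).
Since L{t^4} = 4!/s^5 = 24/s^5, the inverse is t^4*exp(t), scaled by -6.

f(t) = -6*t^4*exp(t)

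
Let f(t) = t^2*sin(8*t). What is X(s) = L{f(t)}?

X(s) = 16*(3*s^2 - 64)/(s^2 + 64)^3

L{sin(8t)} = 8/(s^2 + 64).
Then apply L{t^2·g(t)} = (-1)^2 d^2/ds^2[G(s)] with G(s) = 8/(s^2 + 64):
differentiating 2 times and applying the sign gives 16*(3*s^2 - 64)/(s^2 + 64)^3.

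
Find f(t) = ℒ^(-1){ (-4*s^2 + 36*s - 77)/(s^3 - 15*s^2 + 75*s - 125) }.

f(t) = 3*t^2*exp(5*t)/2 - 4*t*exp(5*t) - 4*exp(5*t)

Factor the denominator: s^3 - 15*s^2 + 75*s - 125 = (s - 5)^3.
Partial fraction decomposition gives [-4/(s - 5)] + [-4/(s - 5)^2] + [3/(s - 5)^3].
Invert each term: -4/(s - 5) ↔ -4e^(5t); -4/(s - 5)^2 ↔ -4t·e^(5t); 3/(s - 5)^3 ↔ (3/2)t^2·e^(5t).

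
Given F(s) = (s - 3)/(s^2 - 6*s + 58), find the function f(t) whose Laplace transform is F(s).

f(t) = exp(3*t)*cos(7*t)

Rewrite the denominator: s^2 - 6*s + 58 = (s - 3)^2 + 49.
The form in (s - 3) signals a first-shifting-theorem factor e^(3t).
Since L{cos(7t)} = s/(s^2 + 49), the inverse is e^(3*t)*cos(7*t).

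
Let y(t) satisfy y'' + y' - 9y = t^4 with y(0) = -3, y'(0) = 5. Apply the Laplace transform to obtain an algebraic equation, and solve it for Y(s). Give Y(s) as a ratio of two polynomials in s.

Y(s) = (-3*s^6 + 2*s^5 + 24)/(s^7 + s^6 - 9*s^5)

Apply the Laplace transform to the equation.
With L{y''} = s^2 Y - s·y(0) - y'(0) and L{y'} = sY - y(0), with y(0) = -3, y'(0) = 5: the LHS transforms to (s^2 + s - 9)Y - (-3*s + 2).
The right side is L{t^4} = 24/s^5.
So (s^2 + s - 9)Y = 24/s^5 + (-3*s + 2).
Divide through and combine into a single rational function.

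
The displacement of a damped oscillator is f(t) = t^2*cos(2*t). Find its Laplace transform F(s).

F(s) = 2*s*(s^2 - 12)/(s^2 + 4)^3

L{cos(2t)} = s/(s^2 + 4).
Then apply L{t^2·g(t)} = (-1)^2 d^2/ds^2[G(s)] with G(s) = s/(s^2 + 4):
differentiating 2 times and applying the sign gives 2*s*(s^2 - 12)/(s^2 + 4)^3.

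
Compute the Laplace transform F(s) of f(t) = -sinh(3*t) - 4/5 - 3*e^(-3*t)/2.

F(s) = -3/(s^2 - 9) - 3/(2*(s + 3)) - 4/(5*s)

By linearity of the Laplace transform, transform each term separately.
(-3/2)·[L{e^(-3t)} = 1/(s + 3)]; L{-4/5} = (-4/5)/s; (-1)·[L{sinh(3t)} = 3/(s^2 - 9)].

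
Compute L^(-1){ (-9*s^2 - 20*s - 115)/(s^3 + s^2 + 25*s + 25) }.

-3*sin(5*t) - 5*cos(5*t) - 4*exp(-t)

Factor the denominator: s^3 + s^2 + 25*s + 25 = (s + 1)*(s^2 + 25).
Partial fraction decomposition gives [-4/(s + 1)] + [-5*s/(s^2 + 25)] + [-15/(s^2 + 25)].
Invert each term: -4/(s + 1) ↔ -4e^(-t); -5·s/(s^2 + 25) ↔ -5cos(5t); -3·5/(s^2 + 25) ↔ -3sin(5t).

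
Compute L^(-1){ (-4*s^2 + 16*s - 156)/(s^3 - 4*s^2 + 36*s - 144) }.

Factor the denominator: s^3 - 4*s^2 + 36*s - 144 = (s - 4)*(s^2 + 36).
Partial fraction decomposition gives [-3/(s - 4)] + [-s/(s^2 + 36)] + [12/(s^2 + 36)].
Invert each term: -3/(s - 4) ↔ -3e^(4t); -1·s/(s^2 + 36) ↔ -cos(6t); 2·6/(s^2 + 36) ↔ 2sin(6t).

-3*exp(4*t) + 2*sin(6*t) - cos(6*t)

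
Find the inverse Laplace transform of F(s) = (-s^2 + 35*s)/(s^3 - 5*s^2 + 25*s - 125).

3*exp(5*t) + 3*sin(5*t) - 4*cos(5*t)

Factor the denominator: s^3 - 5*s^2 + 25*s - 125 = (s - 5)*(s^2 + 25).
Partial fraction decomposition gives [3/(s - 5)] + [-4*s/(s^2 + 25)] + [15/(s^2 + 25)].
Invert each term: 3/(s - 5) ↔ 3e^(5t); -4·s/(s^2 + 25) ↔ -4cos(5t); 3·5/(s^2 + 25) ↔ 3sin(5t).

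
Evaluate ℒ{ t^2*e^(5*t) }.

L{e^(5t)} = 1/(s - 5).
Then apply L{t^2·g(t)} = (-1)^2 d^2/ds^2[G(s)] with G(s) = 1/(s - 5):
differentiating 2 times and applying the sign gives 2/(s - 5)^3.

2/(s - 5)^3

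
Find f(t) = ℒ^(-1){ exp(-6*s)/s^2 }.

f(t) = Heaviside(t - 6)*(t - 6)

The factor e^(-6s) signals a time shift by c = 6 (second shifting theorem).
L{t} = 1!/s^2 = 1/s^2, so L^-1{s^(-2)} = t.
Hence the inverse is u(t - 6) times that function evaluated at t - 6.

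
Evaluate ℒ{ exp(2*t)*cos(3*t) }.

(s - 2)/((s - 2)^2 + 9)

L{cos(3t)} = s/(s^2 + 9).
By the first shifting theorem, multiplying by e^(2t) replaces s with s - 2.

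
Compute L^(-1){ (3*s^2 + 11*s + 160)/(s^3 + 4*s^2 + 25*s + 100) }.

3*sin(5*t) - cos(5*t) + 4*exp(-4*t)

Factor the denominator: s^3 + 4*s^2 + 25*s + 100 = (s + 4)*(s^2 + 25).
Partial fraction decomposition gives [4/(s + 4)] + [-s/(s^2 + 25)] + [15/(s^2 + 25)].
Invert each term: 4/(s + 4) ↔ 4e^(-4t); -1·s/(s^2 + 25) ↔ -cos(5t); 3·5/(s^2 + 25) ↔ 3sin(5t).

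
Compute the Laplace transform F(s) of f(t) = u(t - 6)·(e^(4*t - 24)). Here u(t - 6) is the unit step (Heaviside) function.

By the second shifting theorem, L{u(t - c)·g(t - c)} = e^(-cs)·G(s) with c = 6 and G(s) = L{g(t)}.
L{e^(4t)} = 1/(s - 4).

F(s) = exp(-6*s)/(s - 4)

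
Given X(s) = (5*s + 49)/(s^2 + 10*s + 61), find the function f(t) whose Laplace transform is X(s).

f(t) = 4*exp(-5*t)*sin(6*t) + 5*exp(-5*t)*cos(6*t)

Complete the square in the denominator: s^2 + 10*s + 61 = (s + 5)^2 + 6^2.
Split the numerator to match: 5*s + 49 = 5·(s + 5) + 4·6.
Invert each term: 5·(s + 5)/((s + 5)^2 + 36) ↔ 5e^(-5t)cos(6t); 4·6/((s + 5)^2 + 36) ↔ 4e^(-5t)sin(6t).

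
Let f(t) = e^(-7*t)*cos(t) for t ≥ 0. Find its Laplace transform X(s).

L{cos(t)} = s/(s^2 + 1).
By the first shifting theorem, multiplying by e^(-7t) replaces s with s + 7.

X(s) = (s + 7)/((s + 7)^2 + 1)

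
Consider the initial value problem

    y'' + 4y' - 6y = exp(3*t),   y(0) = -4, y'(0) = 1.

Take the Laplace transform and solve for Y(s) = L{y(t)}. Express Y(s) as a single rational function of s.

Y(s) = (-4*s^2 - 3*s + 46)/(s^3 + s^2 - 18*s + 18)

Laplace-transform each side.
With L{y''} = s^2 Y - s·y(0) - y'(0) and L{y'} = sY - y(0), with y(0) = -4, y'(0) = 1: the LHS transforms to (s^2 + 4*s - 6)Y - (-4*s - 15).
The right side is L{exp(3*t)} = 1/(s - 3).
So (s^2 + 4*s - 6)Y = 1/(s - 3) + (-4*s - 15).
Solve for Y(s) and write it as one ratio of polynomials.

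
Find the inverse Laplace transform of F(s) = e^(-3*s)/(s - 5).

Heaviside(t - 3)*(exp(5*t - 15))

The factor e^(-3s) signals a time shift by c = 3 (second shifting theorem).
L{e^(5t)} = 1/(s - 5), so L^-1{1/(s - 5)} = e^(5*t).
Hence the inverse is u(t - 3) times that function evaluated at t - 3.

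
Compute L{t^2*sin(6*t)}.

L{sin(6t)} = 6/(s^2 + 36).
Then apply L{t^2·g(t)} = (-1)^2 d^2/ds^2[H(s)] with H(s) = 6/(s^2 + 36):
differentiating 2 times and applying the sign gives 36*(s^2 - 12)/(s^2 + 36)^3.

36*(s^2 - 12)/(s^2 + 36)^3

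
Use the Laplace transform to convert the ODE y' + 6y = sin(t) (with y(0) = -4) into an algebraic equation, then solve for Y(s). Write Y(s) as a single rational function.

Take the Laplace transform of both sides.
Using L{y'} = sY - y(0) = sY - (-4), the left side becomes (s + 6)Y - (-4).
The right side is L{sin(t)} = 1/(s^2 + 1).
So (s + 6)Y = 1/(s^2 + 1) + (-4).
Divide through and combine into a single rational function.

Y(s) = (-4*s^2 - 3)/(s^3 + 6*s^2 + s + 6)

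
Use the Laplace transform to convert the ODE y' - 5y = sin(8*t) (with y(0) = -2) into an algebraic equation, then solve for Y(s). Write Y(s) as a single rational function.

Transform both sides with L{·}.
Using L{y'} = sY - y(0) = sY - (-2), the left side becomes (s - 5)Y - (-2).
The right side is L{sin(8*t)} = 8/(s^2 + 64).
So (s - 5)Y = 8/(s^2 + 64) + (-2).
Solve for Y(s) and write it as one ratio of polynomials.

Y(s) = (-2*s^2 - 120)/(s^3 - 5*s^2 + 64*s - 320)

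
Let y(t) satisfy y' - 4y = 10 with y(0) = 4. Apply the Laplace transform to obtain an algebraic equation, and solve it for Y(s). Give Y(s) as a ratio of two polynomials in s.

Take the Laplace transform of both sides.
Using L{y'} = sY - y(0) = sY - 4, the left side becomes (s - 4)Y - (4).
The right side is L{10} = 10/s.
So (s - 4)Y = 10/s + (4).
Isolate Y and clear denominators.

Y(s) = (4*s + 10)/(s^2 - 4*s)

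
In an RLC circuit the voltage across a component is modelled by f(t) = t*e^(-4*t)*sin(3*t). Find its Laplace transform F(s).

L{sin(3t)} = 3/(s^2 + 9).
Multiplying by e^(-4t) shifts s → s + 4, so L{e^(-4*t)*sin(3*t)} = 3/((s + 4)^2 + 9).
Then apply L{t·g(t)} = -d/ds[G(s)] with G(s) = 3/((s + 4)^2 + 9):
differentiating 1 time and applying the sign gives 6*(s + 4)/(s^2 + 8*s + 25)^2.

F(s) = 6*(s + 4)/(s^2 + 8*s + 25)^2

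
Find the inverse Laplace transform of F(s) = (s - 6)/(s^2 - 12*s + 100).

Rewrite the denominator: s^2 - 12*s + 100 = (s - 6)^2 + 64.
The form in (s - 6) signals a first-shifting-theorem factor e^(6t).
Since L{cos(8t)} = s/(s^2 + 64), the inverse is e^(6*t)*cos(8*t).

exp(6*t)*cos(8*t)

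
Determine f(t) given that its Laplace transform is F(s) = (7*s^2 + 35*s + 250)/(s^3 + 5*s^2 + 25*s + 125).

Factor the denominator: s^3 + 5*s^2 + 25*s + 125 = (s + 5)*(s^2 + 25).
Partial fraction decomposition gives [5/(s + 5)] + [2*s/(s^2 + 25)] + [25/(s^2 + 25)].
Invert each term: 5/(s + 5) ↔ 5e^(-5t); 2·s/(s^2 + 25) ↔ 2cos(5t); 5·5/(s^2 + 25) ↔ 5sin(5t).

f(t) = 5*sin(5*t) + 2*cos(5*t) + 5*exp(-5*t)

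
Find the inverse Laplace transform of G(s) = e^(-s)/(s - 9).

The factor e^(-s) signals a time shift by c = 1 (second shifting theorem).
L{e^(9t)} = 1/(s - 9), so L^-1{1/(s - 9)} = e^(9*t).
Hence the inverse is u(t - 1) times that function evaluated at t - 1.

Heaviside(t - 1)*(exp(9*t - 9))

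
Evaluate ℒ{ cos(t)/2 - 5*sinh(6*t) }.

s/(2*(s^2 + 1)) - 30/(s^2 - 36)

By linearity of the Laplace transform, transform each term separately.
(1/2)·[L{cos(t)} = s/(s^2 + 1)]; (-5)·[L{sinh(6t)} = 6/(s^2 - 36)].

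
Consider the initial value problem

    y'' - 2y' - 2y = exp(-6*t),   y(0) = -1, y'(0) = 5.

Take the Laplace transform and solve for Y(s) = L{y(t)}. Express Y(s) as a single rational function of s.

Y(s) = (-s^2 + s + 43)/(s^3 + 4*s^2 - 14*s - 12)

Transform both sides with L{·}.
Using L{y''} = s^2 Y - s·y(0) - y'(0) and L{y'} = sY - y(0), with y(0) = -1, y'(0) = 5, the left side becomes (s^2 - 2*s - 2)Y - (-s + 7).
The right side is L{exp(-6*t)} = 1/(s + 6).
So (s^2 - 2*s - 2)Y = 1/(s + 6) + (-s + 7).
Solve for Y(s) and write it as one ratio of polynomials.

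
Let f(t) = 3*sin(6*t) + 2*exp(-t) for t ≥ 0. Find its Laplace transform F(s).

Apply the Laplace transform termwise.
(2)·[L{e^(-t)} = 1/(s + 1)]; (3)·[L{sin(6t)} = 6/(s^2 + 36)].

F(s) = 18/(s^2 + 36) + 2/(s + 1)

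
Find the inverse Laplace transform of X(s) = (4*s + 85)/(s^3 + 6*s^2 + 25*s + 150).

Factor the denominator: s^3 + 6*s^2 + 25*s + 150 = (s + 6)*(s^2 + 25).
Partial fraction decomposition gives [1/(s + 6)] + [-s/(s^2 + 25)] + [10/(s^2 + 25)].
Invert each term: 1/(s + 6) ↔ e^(-6t); -1·s/(s^2 + 25) ↔ -cos(5t); 2·5/(s^2 + 25) ↔ 2sin(5t).

2*sin(5*t) - cos(5*t) + exp(-6*t)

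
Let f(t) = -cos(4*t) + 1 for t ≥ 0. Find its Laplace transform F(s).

By linearity of the Laplace transform, transform each term separately.
(-1)·[L{cos(4t)} = s/(s^2 + 16)]; L{1} = 1/s.

F(s) = -s/(s^2 + 16) + 1/s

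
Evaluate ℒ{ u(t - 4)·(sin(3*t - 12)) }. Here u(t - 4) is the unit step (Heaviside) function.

3*exp(-4*s)/(s^2 + 9)

By the second shifting theorem, L{u(t - c)·g(t - c)} = e^(-cs)·H(s) with c = 4 and H(s) = L{g(t)}.
L{sin(3t)} = 3/(s^2 + 9).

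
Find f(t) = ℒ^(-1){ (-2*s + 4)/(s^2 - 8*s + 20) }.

f(t) = -2*exp(4*t)*sin(2*t) - 2*exp(4*t)*cos(2*t)

Complete the square in the denominator: s^2 - 8*s + 20 = (s - 4)^2 + 2^2.
Split the numerator to match: -2*s + 4 = -2·(s - 4) - 2·2.
Invert each term: -2·(s - 4)/((s - 4)^2 + 4) ↔ -2e^(4t)cos(2t); -2·2/((s - 4)^2 + 4) ↔ -2e^(4t)sin(2t).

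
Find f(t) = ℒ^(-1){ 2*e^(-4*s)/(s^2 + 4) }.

The factor e^(-4s) signals a time shift by c = 4 (second shifting theorem).
L{sin(2t)} = 2/(s^2 + 4), so L^-1{2/(s^2 + 4)} = sin(2*t).
Hence the inverse is u(t - 4) times that function evaluated at t - 4.

f(t) = Heaviside(t - 4)*(sin(2*t - 8))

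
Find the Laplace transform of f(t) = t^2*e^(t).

L{e^(t)} = 1/(s - 1).
Then apply L{t^2·g(t)} = (-1)^2 d^2/ds^2[G(s)] with G(s) = 1/(s - 1):
differentiating 2 times and applying the sign gives 2/(s - 1)^3.

2/(s - 1)^3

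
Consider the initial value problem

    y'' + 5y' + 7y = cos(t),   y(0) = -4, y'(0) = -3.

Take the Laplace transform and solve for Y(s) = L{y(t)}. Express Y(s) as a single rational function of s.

Y(s) = (-4*s^3 - 23*s^2 - 3*s - 23)/(s^4 + 5*s^3 + 8*s^2 + 5*s + 7)

Transform both sides with L{·}.
With L{y''} = s^2 Y - s·y(0) - y'(0) and L{y'} = sY - y(0), with y(0) = -4, y'(0) = -3: the LHS transforms to (s^2 + 5*s + 7)Y - (-4*s - 23).
The right side is L{cos(t)} = s/(s^2 + 1).
So (s^2 + 5*s + 7)Y = s/(s^2 + 1) + (-4*s - 23).
Solve for Y(s) and write it as one ratio of polynomials.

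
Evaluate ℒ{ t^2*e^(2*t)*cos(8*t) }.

2*(s - 2)*(s^2 - 4*s - 188)/(s^2 - 4*s + 68)^3

L{cos(8t)} = s/(s^2 + 64).
Multiplying by e^(2t) shifts s → s - 2, so L{e^(2*t)*cos(8*t)} = (s - 2)/((s - 2)^2 + 64).
Then apply L{t^2·g(t)} = (-1)^2 d^2/ds^2[H(s)] with H(s) = (s - 2)/((s - 2)^2 + 64):
differentiating 2 times and applying the sign gives 2*(s - 2)*(s^2 - 4*s - 188)/(s^2 - 4*s + 68)^3.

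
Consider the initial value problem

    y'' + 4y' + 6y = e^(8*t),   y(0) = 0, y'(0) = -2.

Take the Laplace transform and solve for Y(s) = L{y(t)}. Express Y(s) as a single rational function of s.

Y(s) = (-2*s + 17)/(s^3 - 4*s^2 - 26*s - 48)

Laplace-transform each side.
The derivative rules (L{y''} = s^2 Y - s·y(0) - y'(0) and L{y'} = sY - y(0), with y(0) = 0, y'(0) = -2) turn the left side into (s^2 + 4*s + 6)Y - (-2).
The right side is L{e^(8*t)} = 1/(s - 8).
So (s^2 + 4*s + 6)Y = 1/(s - 8) + (-2).
Isolate Y and clear denominators.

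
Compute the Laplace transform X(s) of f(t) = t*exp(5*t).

L{e^(5t)} = 1/(s - 5).
Then apply L{t·g(t)} = -d/ds[G(s)] with G(s) = 1/(s - 5):
differentiating 1 time and applying the sign gives (s - 5)^(-2).

X(s) = (s - 5)^(-2)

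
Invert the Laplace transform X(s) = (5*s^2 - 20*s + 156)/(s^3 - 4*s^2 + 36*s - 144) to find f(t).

Factor the denominator: s^3 - 4*s^2 + 36*s - 144 = (s - 4)*(s^2 + 36).
Partial fraction decomposition gives [3/(s - 4)] + [2*s/(s^2 + 36)] + [-12/(s^2 + 36)].
Invert each term: 3/(s - 4) ↔ 3e^(4t); 2·s/(s^2 + 36) ↔ 2cos(6t); -2·6/(s^2 + 36) ↔ -2sin(6t).

f(t) = 3*exp(4*t) - 2*sin(6*t) + 2*cos(6*t)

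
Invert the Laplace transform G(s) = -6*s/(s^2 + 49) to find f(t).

Since L{cos(7t)} = s/(s^2 + 49), the inverse is cos(7*t), scaled by -6.

f(t) = -6*cos(7*t)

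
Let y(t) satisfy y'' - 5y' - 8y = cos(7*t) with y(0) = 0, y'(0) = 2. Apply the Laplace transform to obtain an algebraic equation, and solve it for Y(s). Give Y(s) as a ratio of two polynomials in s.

Y(s) = (2*s^2 + s + 98)/(s^4 - 5*s^3 + 41*s^2 - 245*s - 392)

Apply the Laplace transform to the equation.
Using L{y''} = s^2 Y - s·y(0) - y'(0) and L{y'} = sY - y(0), with y(0) = 0, y'(0) = 2, the left side becomes (s^2 - 5*s - 8)Y - (2).
The right side is L{cos(7*t)} = s/(s^2 + 49).
So (s^2 - 5*s - 8)Y = s/(s^2 + 49) + (2).
Solve for Y(s) and write it as one ratio of polynomials.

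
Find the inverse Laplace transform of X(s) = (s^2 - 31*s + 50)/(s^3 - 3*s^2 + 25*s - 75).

Factor the denominator: s^3 - 3*s^2 + 25*s - 75 = (s - 3)*(s^2 + 25).
Partial fraction decomposition gives [-1/(s - 3)] + [2*s/(s^2 + 25)] + [-25/(s^2 + 25)].
Invert each term: -1/(s - 3) ↔ -e^(3t); 2·s/(s^2 + 25) ↔ 2cos(5t); -5·5/(s^2 + 25) ↔ -5sin(5t).

-exp(3*t) - 5*sin(5*t) + 2*cos(5*t)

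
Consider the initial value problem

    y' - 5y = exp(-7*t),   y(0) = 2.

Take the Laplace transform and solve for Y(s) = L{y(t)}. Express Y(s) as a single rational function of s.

Apply the Laplace transform to the equation.
The derivative rules (L{y'} = sY - y(0) = sY - 2) turn the left side into (s - 5)Y - (2).
The right side is L{exp(-7*t)} = 1/(s + 7).
So (s - 5)Y = 1/(s + 7) + (2).
Divide through and combine into a single rational function.

Y(s) = (2*s + 15)/(s^2 + 2*s - 35)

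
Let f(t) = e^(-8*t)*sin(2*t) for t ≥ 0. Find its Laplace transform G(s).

G(s) = 2/((s + 8)^2 + 4)

L{sin(2t)} = 2/(s^2 + 4).
By the first shifting theorem, multiplying by e^(-8t) replaces s with s + 8.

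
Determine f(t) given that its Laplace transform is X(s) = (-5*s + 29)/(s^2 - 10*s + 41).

Complete the square in the denominator: s^2 - 10*s + 41 = (s - 5)^2 + 4^2.
Split the numerator to match: -5*s + 29 = -5·(s - 5) + 1·4.
Invert each term: -5·(s - 5)/((s - 5)^2 + 16) ↔ -5e^(5t)cos(4t); 1·4/((s - 5)^2 + 16) ↔ e^(5t)sin(4t).

f(t) = exp(5*t)*sin(4*t) - 5*exp(5*t)*cos(4*t)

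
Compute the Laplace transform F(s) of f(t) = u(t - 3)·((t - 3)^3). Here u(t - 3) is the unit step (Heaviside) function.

By the second shifting theorem, L{u(t - c)·g(t - c)} = e^(-cs)·G(s) with c = 3 and G(s) = L{g(t)}.
L{t^3} = 3!/s^4 = 6/s^4.

F(s) = 6*exp(-3*s)/s^4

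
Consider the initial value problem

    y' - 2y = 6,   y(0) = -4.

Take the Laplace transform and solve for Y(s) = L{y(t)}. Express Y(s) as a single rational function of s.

Take the Laplace transform of both sides.
Using L{y'} = sY - y(0) = sY - (-4), the left side becomes (s - 2)Y - (-4).
The right side is L{6} = 6/s.
So (s - 2)Y = 6/s + (-4).
Solve for Y(s) and write it as one ratio of polynomials.

Y(s) = (-4*s + 6)/(s^2 - 2*s)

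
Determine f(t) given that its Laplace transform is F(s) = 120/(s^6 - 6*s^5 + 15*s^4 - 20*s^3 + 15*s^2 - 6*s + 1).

Rewrite the denominator: s^6 - 6*s^5 + 15*s^4 - 20*s^3 + 15*s^2 - 6*s + 1 = (s - 1)^6.
The form in (s - 1) signals a first-shifting-theorem factor e^(t).
Since L{t^5} = 5!/s^6 = 120/s^6, the inverse is t^5*exp(t).

f(t) = t^5*exp(t)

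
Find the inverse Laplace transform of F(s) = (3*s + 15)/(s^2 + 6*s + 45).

exp(-3*t)*sin(6*t) + 3*exp(-3*t)*cos(6*t)

Complete the square in the denominator: s^2 + 6*s + 45 = (s + 3)^2 + 6^2.
Split the numerator to match: 3*s + 15 = 3·(s + 3) + 1·6.
Invert each term: 3·(s + 3)/((s + 3)^2 + 36) ↔ 3e^(-3t)cos(6t); 1·6/((s + 3)^2 + 36) ↔ e^(-3t)sin(6t).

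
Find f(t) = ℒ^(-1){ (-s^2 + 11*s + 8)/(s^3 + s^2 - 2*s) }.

Factor the denominator: s^3 + s^2 - 2*s = s*(s - 1)*(s + 2).
Partial fraction decomposition gives [-3/(s + 2)] + [6/(s - 1)] + [-4/s].
Invert each term: -3/(s + 2) ↔ -3e^(-2t); 6/(s - 1) ↔ 6e^(t); -4/(s - 0) ↔ -4e^(0t).

f(t) = 6*exp(t) - 4 - 3*exp(-2*t)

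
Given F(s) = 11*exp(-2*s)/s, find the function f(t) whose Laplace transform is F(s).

f(t) = Heaviside(t - 2)*(11)

The factor e^(-2s) signals a time shift by c = 2 (second shifting theorem).
L{11} = 11/s, so L^-1{11/s} = 11.
Hence the inverse is u(t - 2) times that function evaluated at t - 2.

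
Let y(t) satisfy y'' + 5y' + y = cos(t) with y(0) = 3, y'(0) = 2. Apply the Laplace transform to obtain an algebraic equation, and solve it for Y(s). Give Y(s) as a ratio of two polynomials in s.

Y(s) = (3*s^3 + 17*s^2 + 4*s + 17)/(s^4 + 5*s^3 + 2*s^2 + 5*s + 1)

Take the Laplace transform of both sides.
The derivative rules (L{y''} = s^2 Y - s·y(0) - y'(0) and L{y'} = sY - y(0), with y(0) = 3, y'(0) = 2) turn the left side into (s^2 + 5*s + 1)Y - (3*s + 17).
The right side is L{cos(t)} = s/(s^2 + 1).
So (s^2 + 5*s + 1)Y = s/(s^2 + 1) + (3*s + 17).
Divide through and combine into a single rational function.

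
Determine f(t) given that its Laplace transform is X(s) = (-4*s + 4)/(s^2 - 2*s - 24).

Rewrite the denominator: s^2 - 2*s - 24 = (s - 1)^2 - 25.
The form in (s - 1) signals a first-shifting-theorem factor e^(t).
Since L{cosh(5t)} = s/(s^2 - 25), the inverse is exp(t)*cosh(5*t), scaled by -4.

f(t) = -4*exp(t)*cosh(5*t)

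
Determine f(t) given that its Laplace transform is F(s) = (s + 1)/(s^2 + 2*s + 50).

f(t) = exp(-t)*cos(7*t)

Rewrite the denominator: s^2 + 2*s + 50 = (s + 1)^2 + 49.
The form in (s + 1) signals a first-shifting-theorem factor e^(-t).
Since L{cos(7t)} = s/(s^2 + 49), the inverse is exp(-t)*cos(7*t).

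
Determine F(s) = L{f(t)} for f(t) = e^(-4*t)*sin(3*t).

F(s) = 3/((s + 4)^2 + 9)

L{sin(3t)} = 3/(s^2 + 9).
By the first shifting theorem, multiplying by e^(-4t) replaces s with s + 4.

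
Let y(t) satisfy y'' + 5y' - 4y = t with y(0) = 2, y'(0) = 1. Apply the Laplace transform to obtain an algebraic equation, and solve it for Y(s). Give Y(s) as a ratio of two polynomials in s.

Take the Laplace transform of both sides.
The derivative rules (L{y''} = s^2 Y - s·y(0) - y'(0) and L{y'} = sY - y(0), with y(0) = 2, y'(0) = 1) turn the left side into (s^2 + 5*s - 4)Y - (2*s + 11).
The right side is L{t} = s^(-2).
So (s^2 + 5*s - 4)Y = s^(-2) + (2*s + 11).
Solve for Y(s) and write it as one ratio of polynomials.

Y(s) = (2*s^3 + 11*s^2 + 1)/(s^4 + 5*s^3 - 4*s^2)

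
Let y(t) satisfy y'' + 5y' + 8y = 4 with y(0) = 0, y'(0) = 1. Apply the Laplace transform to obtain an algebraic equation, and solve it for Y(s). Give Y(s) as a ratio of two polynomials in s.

Y(s) = (s + 4)/(s^3 + 5*s^2 + 8*s)

Apply the Laplace transform to the equation.
Using L{y''} = s^2 Y - s·y(0) - y'(0) and L{y'} = sY - y(0), with y(0) = 0, y'(0) = 1, the left side becomes (s^2 + 5*s + 8)Y - (1).
The right side is L{4} = 4/s.
So (s^2 + 5*s + 8)Y = 4/s + (1).
Isolate Y and clear denominators.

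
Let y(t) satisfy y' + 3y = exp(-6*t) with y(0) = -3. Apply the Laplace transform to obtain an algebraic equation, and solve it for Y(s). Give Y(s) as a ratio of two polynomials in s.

Apply the Laplace transform to the equation.
Using L{y'} = sY - y(0) = sY - (-3), the left side becomes (s + 3)Y - (-3).
The right side is L{exp(-6*t)} = 1/(s + 6).
So (s + 3)Y = 1/(s + 6) + (-3).
Solve for Y(s) and write it as one ratio of polynomials.

Y(s) = (-3*s - 17)/(s^2 + 9*s + 18)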